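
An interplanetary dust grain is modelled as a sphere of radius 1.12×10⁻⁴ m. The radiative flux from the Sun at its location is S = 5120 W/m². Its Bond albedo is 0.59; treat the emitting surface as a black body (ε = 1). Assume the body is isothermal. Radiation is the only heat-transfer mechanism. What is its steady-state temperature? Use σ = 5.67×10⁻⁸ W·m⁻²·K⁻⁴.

T ≈ 310 K

At equilibrium, absorbed power = emitted power.
Absorbing cross-section = πr² = 3.941×10⁻⁸ m²; emitting surface = 4πr² = 1.576×10⁻⁷ m² (ratio 4).
(1−a)S·A_cross = εσ·A_surf·T⁴  ⇒  T⁴ = (1−a)S/(4σ).
T⁴ = 0.410·5120/(4·5.67×10⁻⁸) = 9.256×10⁹ K⁴.
T = (9.256×10⁹)^(1/4).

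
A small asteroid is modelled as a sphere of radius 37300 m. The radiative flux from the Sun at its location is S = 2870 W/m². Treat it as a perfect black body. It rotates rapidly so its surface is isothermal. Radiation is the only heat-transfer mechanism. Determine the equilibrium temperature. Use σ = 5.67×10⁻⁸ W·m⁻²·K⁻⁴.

At equilibrium, absorbed power = emitted power.
Absorbing cross-section = πr² = 4.371×10⁹ m²; emitting surface = 4πr² = 1.748×10¹⁰ m² (ratio 4).
S·A_cross = εσ·A_surf·T⁴  ⇒  T⁴ = S/(4σ).
T⁴ = 1.00·2870/(4·5.67×10⁻⁸) = 1.265×10¹⁰ K⁴.
T = (1.265×10¹⁰)^(1/4).

T ≈ 335 K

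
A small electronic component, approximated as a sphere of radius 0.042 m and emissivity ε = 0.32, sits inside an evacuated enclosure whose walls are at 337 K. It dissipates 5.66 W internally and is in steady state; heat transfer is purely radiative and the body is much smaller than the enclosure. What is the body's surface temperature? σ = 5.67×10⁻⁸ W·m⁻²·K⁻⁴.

For a small grey body in a large enclosure, net radiated power = εσA(T⁴ − T_w⁴).
Steady state: P = εσA(T⁴ − T_w⁴) with A = 4πr² = 0.02217 m².
T⁴ = P/(εσA) + T_w⁴ = 5.66/(0.32·5.67×10⁻⁸·0.02217) + (337)⁴
    = 1.407×10¹⁰ + 1.290×10¹⁰ = 2.697×10¹⁰ K⁴.

T ≈ 405 K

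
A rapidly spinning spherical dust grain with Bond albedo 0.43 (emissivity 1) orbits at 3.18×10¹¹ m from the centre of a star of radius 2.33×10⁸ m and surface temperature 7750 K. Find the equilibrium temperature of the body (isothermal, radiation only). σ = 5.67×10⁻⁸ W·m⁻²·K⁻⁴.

T ≈ 129 K

The star's surface emits σT_*⁴; at distance d the flux is S = σT_*⁴(R_*/d)².
S = 5.67×10⁻⁸·(7750)⁴·(2.33×10⁸/3.18×10¹¹)² = 109.8 W/m².
For an isothermal sphere T⁴ = (1−a)S/(4σ) = 2.760×10⁸ K⁴.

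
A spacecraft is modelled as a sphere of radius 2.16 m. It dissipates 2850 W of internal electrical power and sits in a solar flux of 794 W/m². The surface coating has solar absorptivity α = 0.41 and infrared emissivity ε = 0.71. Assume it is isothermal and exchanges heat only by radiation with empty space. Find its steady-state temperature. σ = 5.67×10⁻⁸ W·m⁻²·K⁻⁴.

At steady state, absorbed solar power + internal power = radiated power.
Absorbed: α·S·A_cross = 0.41·794·14.66 = 4772 W (cross-section πr²).
Total input = 4772 + 2850 = 7622 W.
Radiated: εσ·A_surf·T⁴ with A_surf = 4πr² = 58.63 m².
T⁴ = 7622/(0.71·5.67×10⁻⁸·58.63) = 3.229×10⁹ K⁴.

T ≈ 238 K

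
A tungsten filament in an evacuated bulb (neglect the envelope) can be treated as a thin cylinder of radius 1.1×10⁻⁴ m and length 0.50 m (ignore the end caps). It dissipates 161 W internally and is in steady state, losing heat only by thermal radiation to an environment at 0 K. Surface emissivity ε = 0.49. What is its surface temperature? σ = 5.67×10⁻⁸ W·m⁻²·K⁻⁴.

Steady state: internal power = radiated power, P = εσA T⁴.
Radiating area A = 2πrL = 3.456×10⁻⁴ m².
T⁴ = P/(εσA) = 161/(0.49·5.67×10⁻⁸·3.456×10⁻⁴) = 1.677×10¹³ K⁴.
T = (1.677×10¹³)^(1/4).

T ≈ 2020 K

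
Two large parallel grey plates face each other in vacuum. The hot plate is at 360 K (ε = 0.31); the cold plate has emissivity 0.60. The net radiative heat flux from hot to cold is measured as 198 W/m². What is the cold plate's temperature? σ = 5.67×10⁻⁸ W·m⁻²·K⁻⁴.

q = σ(T₁⁴ − T₂⁴)/(1/ε₁ + 1/ε₂ − 1); denominator = 3.892.
T₂⁴ = T₁⁴ − q·(1/ε₁+1/ε₂−1)/σ = 1.680×10¹⁰ − 198·3.892/5.67×10⁻⁸
    = 3.203×10⁹ K⁴.

T₂ ≈ 238 K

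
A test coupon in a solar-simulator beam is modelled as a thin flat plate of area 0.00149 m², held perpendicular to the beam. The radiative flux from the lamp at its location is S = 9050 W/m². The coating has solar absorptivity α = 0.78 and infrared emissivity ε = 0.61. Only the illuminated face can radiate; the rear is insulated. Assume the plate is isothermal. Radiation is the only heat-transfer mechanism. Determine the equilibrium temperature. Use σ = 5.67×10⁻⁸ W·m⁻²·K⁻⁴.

At equilibrium, absorbed power = emitted power.
Absorbing cross-section = A = 0.001490 m²; emitting surface = A = 0.001490 m² (ratio 1).
αS·A_cross = εσ·A_surf·T⁴  ⇒  T⁴ = αS/(ε·1σ).
T⁴ = 0.780·9050/(0.61·1·5.67×10⁻⁸) = 2.041×10¹¹ K⁴.
T = (2.041×10¹¹)^(1/4).

T ≈ 672 K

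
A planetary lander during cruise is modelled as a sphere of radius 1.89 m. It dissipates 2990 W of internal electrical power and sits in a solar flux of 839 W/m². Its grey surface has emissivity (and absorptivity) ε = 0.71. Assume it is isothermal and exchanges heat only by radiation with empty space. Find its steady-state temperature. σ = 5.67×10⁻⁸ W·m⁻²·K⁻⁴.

At steady state, absorbed solar power + internal power = radiated power.
Absorbed: α·S·A_cross = 0.71·839·11.22 = 6685 W (cross-section πr²).
Total input = 6685 + 2990 = 9675 W.
Radiated: εσ·A_surf·T⁴ with A_surf = 4πr² = 44.89 m².
T⁴ = 9675/(0.71·5.67×10⁻⁸·44.89) = 5.354×10⁹ K⁴.

T ≈ 271 K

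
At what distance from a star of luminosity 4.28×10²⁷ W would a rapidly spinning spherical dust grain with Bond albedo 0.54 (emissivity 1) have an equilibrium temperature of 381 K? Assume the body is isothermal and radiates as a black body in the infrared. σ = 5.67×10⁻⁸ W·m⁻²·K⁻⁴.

d ≈ 1.81×10¹¹ m

For an isothermal black-emitting sphere, (1−a)S·πr² = σ·4πr²·T⁴ ⇒ S = 4σT⁴/(1−a).
S = 4·5.67×10⁻⁸·(381)⁴/0.460 = 10390 W/m².
Flux falls as S = L/(4πd²), so d = √(L/(4πS)) = √(4.28×10²⁷/(4π·10390)).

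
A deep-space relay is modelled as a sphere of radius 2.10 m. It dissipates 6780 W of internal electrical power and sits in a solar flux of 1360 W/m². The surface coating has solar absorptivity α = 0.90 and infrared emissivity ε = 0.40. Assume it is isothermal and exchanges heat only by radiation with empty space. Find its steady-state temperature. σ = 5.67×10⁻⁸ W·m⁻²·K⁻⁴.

T ≈ 371 K

At steady state, absorbed solar power + internal power = radiated power.
Absorbed: α·S·A_cross = 0.90·1360·13.85 = 16960 W (cross-section πr²).
Total input = 16960 + 6780 = 23740 W.
Radiated: εσ·A_surf·T⁴ with A_surf = 4πr² = 55.42 m².
T⁴ = 23740/(0.40·5.67×10⁻⁸·55.42) = 1.889×10¹⁰ K⁴.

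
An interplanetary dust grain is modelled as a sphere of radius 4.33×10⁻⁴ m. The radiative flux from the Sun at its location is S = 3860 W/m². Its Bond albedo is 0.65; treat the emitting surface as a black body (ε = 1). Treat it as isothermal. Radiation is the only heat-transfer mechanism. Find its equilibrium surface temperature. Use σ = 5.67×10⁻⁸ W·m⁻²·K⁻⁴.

At equilibrium, absorbed power = emitted power.
Absorbing cross-section = πr² = 5.890×10⁻⁷ m²; emitting surface = 4πr² = 2.356×10⁻⁶ m² (ratio 4).
(1−a)S·A_cross = εσ·A_surf·T⁴  ⇒  T⁴ = (1−a)S/(4σ).
T⁴ = 0.350·3860/(4·5.67×10⁻⁸) = 5.957×10⁹ K⁴.
T = (5.957×10⁹)^(1/4).

T ≈ 278 K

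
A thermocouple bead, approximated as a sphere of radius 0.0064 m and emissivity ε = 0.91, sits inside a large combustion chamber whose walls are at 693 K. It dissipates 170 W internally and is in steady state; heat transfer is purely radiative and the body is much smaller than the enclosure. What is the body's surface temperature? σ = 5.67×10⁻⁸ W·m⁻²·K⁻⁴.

T ≈ 1600 K

For a small grey body in a large enclosure, net radiated power = εσA(T⁴ − T_w⁴).
Steady state: P = εσA(T⁴ − T_w⁴) with A = 4πr² = 5.147×10⁻⁴ m².
T⁴ = P/(εσA) + T_w⁴ = 170/(0.91·5.67×10⁻⁸·5.147×10⁻⁴) + (693)⁴
    = 6.401×10¹² + 2.306×10¹¹ = 6.632×10¹² K⁴.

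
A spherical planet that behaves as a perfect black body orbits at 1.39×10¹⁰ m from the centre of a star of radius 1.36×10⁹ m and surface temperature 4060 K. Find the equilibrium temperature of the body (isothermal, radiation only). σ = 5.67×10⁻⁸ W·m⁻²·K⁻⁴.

T ≈ 898 K

The star's surface emits σT_*⁴; at distance d the flux is S = σT_*⁴(R_*/d)².
S = 5.67×10⁻⁸·(4060)⁴·(1.36×10⁹/1.39×10¹⁰)² = 1.475×10⁵ W/m².
For an isothermal sphere T⁴ = (1−a)S/(4σ) = 6.503×10¹¹ K⁴.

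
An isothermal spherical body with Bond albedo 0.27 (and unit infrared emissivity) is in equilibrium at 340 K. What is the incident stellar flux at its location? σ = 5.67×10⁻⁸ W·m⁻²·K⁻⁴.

S ≈ 4150 W/m²

(1−a)S·πr² = σ·4πr²·T⁴ ⇒ S = 4σT⁴/(1−a).
S = 4·5.67×10⁻⁸·1.336×10¹⁰/0.730.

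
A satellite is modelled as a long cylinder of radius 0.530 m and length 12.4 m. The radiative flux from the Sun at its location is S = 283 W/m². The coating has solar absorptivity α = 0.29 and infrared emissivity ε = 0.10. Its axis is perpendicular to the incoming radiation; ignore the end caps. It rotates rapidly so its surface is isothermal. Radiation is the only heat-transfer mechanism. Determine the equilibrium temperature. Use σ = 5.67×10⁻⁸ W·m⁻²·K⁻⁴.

At equilibrium, absorbed power = emitted power.
Absorbing cross-section = 2rL = 13.14 m²; emitting surface = 2πrL = 41.29 m² (ratio π).
αS·A_cross = εσ·A_surf·T⁴  ⇒  T⁴ = αS/(ε·πσ).
T⁴ = 0.290·283/(0.10·π·5.67×10⁻⁸) = 4.607×10⁹ K⁴.
T = (4.607×10⁹)^(1/4).

T ≈ 261 K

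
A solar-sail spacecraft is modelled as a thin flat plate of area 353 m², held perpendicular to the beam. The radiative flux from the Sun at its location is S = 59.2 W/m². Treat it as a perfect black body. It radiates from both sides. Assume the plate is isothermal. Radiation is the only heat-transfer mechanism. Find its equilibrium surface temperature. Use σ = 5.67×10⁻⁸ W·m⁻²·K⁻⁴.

At equilibrium, absorbed power = emitted power.
Absorbing cross-section = A = 353.0 m²; emitting surface = 2A = 706.0 m² (ratio 2).
S·A_cross = εσ·A_surf·T⁴  ⇒  T⁴ = S/(2σ).
T⁴ = 1.00·59.2/(2·5.67×10⁻⁸) = 5.220×10⁸ K⁴.
T = (5.220×10⁸)^(1/4).

T ≈ 151 K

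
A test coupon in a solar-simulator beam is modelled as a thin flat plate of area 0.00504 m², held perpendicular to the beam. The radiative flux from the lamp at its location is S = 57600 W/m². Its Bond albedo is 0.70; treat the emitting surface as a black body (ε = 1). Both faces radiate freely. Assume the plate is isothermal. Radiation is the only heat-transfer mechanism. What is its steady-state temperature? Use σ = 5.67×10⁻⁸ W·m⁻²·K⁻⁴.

At equilibrium, absorbed power = emitted power.
Absorbing cross-section = A = 0.005040 m²; emitting surface = 2A = 0.01008 m² (ratio 2).
(1−a)S·A_cross = εσ·A_surf·T⁴  ⇒  T⁴ = (1−a)S/(2σ).
T⁴ = 0.300·57600/(2·5.67×10⁻⁸) = 1.524×10¹¹ K⁴.
T = (1.524×10¹¹)^(1/4).

T ≈ 625 K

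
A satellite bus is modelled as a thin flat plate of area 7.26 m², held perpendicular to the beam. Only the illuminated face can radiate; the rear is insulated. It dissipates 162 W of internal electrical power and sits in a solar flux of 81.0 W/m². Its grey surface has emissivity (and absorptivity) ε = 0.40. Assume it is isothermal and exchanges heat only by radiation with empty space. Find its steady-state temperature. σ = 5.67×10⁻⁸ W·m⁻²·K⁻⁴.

T ≈ 222 K

At steady state, absorbed solar power + internal power = radiated power.
Absorbed: α·S·A_cross = 0.40·81.0·7.260 = 235.2 W (cross-section A).
Total input = 235.2 + 162 = 397.2 W.
Radiated: εσ·A_surf·T⁴ with A_surf = A = 7.260 m².
T⁴ = 397.2/(0.40·5.67×10⁻⁸·7.260) = 2.412×10⁹ K⁴.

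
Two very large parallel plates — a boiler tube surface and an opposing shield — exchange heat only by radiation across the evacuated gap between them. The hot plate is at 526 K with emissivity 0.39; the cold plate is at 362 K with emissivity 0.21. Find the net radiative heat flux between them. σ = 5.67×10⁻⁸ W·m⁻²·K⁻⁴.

For two infinite grey parallel plates, q = σ(T₁⁴ − T₂⁴)/(1/ε₁ + 1/ε₂ − 1).
T₁⁴ − T₂⁴ = 7.655×10¹⁰ − 1.717×10¹⁰ = 5.938×10¹⁰ K⁴.
1/ε₁ + 1/ε₂ − 1 = 2.564 + 4.762 − 1 = 6.326.
q = 5.67×10⁻⁸ × 5.938×10¹⁰ / 6.326.

q ≈ 532 W/m²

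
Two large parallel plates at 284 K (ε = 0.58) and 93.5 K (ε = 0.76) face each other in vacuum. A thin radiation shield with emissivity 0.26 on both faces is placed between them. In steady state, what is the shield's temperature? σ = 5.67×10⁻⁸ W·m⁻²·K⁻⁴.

T_s ≈ 237 K

In steady state the net flux on the hot side equals that on the cold side.
σ(T₁⁴−T_s⁴)/D₁ = σ(T_s⁴−T₂⁴)/D₂, with D₁ = 1/ε₁+1/ε_s−1 = 4.570, D₂ = 1/ε_s+1/ε₂−1 = 4.162.
Solve for T_s⁴: T_s⁴ = (D₂·T₁⁴ + D₁·T₂⁴)/(D₁+D₂) = 3.141×10⁹ K⁴.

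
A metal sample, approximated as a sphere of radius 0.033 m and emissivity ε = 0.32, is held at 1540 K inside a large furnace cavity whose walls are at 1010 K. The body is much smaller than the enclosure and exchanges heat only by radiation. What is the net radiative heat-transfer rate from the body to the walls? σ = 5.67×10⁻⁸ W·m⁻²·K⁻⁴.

P_net ≈ 1140 W

For a small grey body in a large enclosure: P_net = εσA(T_body⁴ − T_wall⁴).
A = 4πr² = 0.01368 m²; T_body⁴ − T_wall⁴ = 5.624×10¹² − 1.041×10¹² = 4.584×10¹² K⁴.
|P_net| = 0.32·5.67×10⁻⁸·0.01368·4.584×10¹².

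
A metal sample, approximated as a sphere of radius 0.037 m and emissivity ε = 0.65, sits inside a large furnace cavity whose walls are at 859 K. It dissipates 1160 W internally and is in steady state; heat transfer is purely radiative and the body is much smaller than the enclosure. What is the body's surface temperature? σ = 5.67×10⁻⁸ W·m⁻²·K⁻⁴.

For a small grey body in a large enclosure, net radiated power = εσA(T⁴ − T_w⁴).
Steady state: P = εσA(T⁴ − T_w⁴) with A = 4πr² = 0.01720 m².
T⁴ = P/(εσA) + T_w⁴ = 1160/(0.65·5.67×10⁻⁸·0.01720) + (859)⁴
    = 1.830×10¹² + 5.445×10¹¹ = 2.374×10¹² K⁴.

T ≈ 1240 K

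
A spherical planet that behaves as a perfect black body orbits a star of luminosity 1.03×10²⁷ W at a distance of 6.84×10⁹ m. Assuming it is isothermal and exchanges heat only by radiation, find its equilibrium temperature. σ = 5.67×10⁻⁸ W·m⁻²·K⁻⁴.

First find the stellar flux at distance d: S = L/(4πd²) = 1.03×10²⁷/(4π·(6.84×10⁹)²) = 1.752×10⁶ W/m².
For an isothermal sphere, absorbed (1−a)S·πr² = emitted σ·4πr²·T⁴, so T⁴ = (1−a)S/(4σ).
T⁴ = 1.00·1.752×10⁶/(4·5.67×10⁻⁸) = 7.725×10¹² K⁴.

T ≈ 1670 K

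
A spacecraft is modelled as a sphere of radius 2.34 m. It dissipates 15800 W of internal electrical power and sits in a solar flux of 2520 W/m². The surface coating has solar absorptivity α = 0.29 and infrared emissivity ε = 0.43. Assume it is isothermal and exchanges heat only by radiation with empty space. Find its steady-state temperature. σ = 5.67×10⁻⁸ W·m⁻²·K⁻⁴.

T ≈ 361 K

At steady state, absorbed solar power + internal power = radiated power.
Absorbed: α·S·A_cross = 0.29·2520·17.20 = 12570 W (cross-section πr²).
Total input = 12570 + 15800 = 28370 W.
Radiated: εσ·A_surf·T⁴ with A_surf = 4πr² = 68.81 m².
T⁴ = 28370/(0.43·5.67×10⁻⁸·68.81) = 1.691×10¹⁰ K⁴.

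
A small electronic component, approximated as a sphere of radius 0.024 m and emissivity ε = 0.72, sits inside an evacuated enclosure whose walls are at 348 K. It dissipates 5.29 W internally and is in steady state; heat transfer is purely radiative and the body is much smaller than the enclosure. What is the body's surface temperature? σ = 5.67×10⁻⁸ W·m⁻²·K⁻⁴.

For a small grey body in a large enclosure, net radiated power = εσA(T⁴ − T_w⁴).
Steady state: P = εσA(T⁴ − T_w⁴) with A = 4πr² = 0.007238 m².
T⁴ = P/(εσA) + T_w⁴ = 5.29/(0.72·5.67×10⁻⁸·0.007238) + (348)⁴
    = 1.790×10¹⁰ + 1.467×10¹⁰ = 3.257×10¹⁰ K⁴.

T ≈ 425 K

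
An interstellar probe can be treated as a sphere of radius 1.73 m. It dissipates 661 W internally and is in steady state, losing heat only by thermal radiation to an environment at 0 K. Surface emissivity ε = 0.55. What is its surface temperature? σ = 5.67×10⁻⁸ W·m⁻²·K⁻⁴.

Steady state: internal power = radiated power, P = εσA T⁴.
Radiating area A = 4πr² = 37.61 m².
T⁴ = P/(εσA) = 661/(0.55·5.67×10⁻⁸·37.61) = 5.636×10⁸ K⁴.
T = (5.636×10⁸)^(1/4).

T ≈ 154 K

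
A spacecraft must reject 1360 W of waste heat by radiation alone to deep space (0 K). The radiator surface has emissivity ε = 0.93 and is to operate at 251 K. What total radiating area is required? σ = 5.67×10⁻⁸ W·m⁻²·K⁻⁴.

P = εσA T⁴ ⇒ A = P/(εσT⁴).
T⁴ = 3.969×10⁹ K⁴.
A = 1360/(0.93 × 5.67×10⁻⁸ × 3.969×10⁹).

A ≈ 6.50 m²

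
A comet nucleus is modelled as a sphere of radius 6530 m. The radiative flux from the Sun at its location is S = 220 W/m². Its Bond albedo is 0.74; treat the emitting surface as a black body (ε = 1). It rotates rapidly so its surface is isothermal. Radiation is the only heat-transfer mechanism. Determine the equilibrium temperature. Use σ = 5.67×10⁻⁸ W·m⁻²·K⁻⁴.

T ≈ 126 K

At equilibrium, absorbed power = emitted power.
Absorbing cross-section = πr² = 1.340×10⁸ m²; emitting surface = 4πr² = 5.358×10⁸ m² (ratio 4).
(1−a)S·A_cross = εσ·A_surf·T⁴  ⇒  T⁴ = (1−a)S/(4σ).
T⁴ = 0.260·220/(4·5.67×10⁻⁸) = 2.522×10⁸ K⁴.
T = (2.522×10⁸)^(1/4).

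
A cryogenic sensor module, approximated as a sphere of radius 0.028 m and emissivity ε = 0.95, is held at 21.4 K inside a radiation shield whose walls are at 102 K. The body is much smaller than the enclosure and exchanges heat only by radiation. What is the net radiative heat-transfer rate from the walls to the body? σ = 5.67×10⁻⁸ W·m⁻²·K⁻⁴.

P_net ≈ 0.0573 W

For a small grey body in a large enclosure: P_net = εσA(T_body⁴ − T_wall⁴).
A = 4πr² = 0.009852 m²; T_body⁴ − T_wall⁴ = 2.097×10⁵ − 1.082×10⁸ = -1.080×10⁸ K⁴.
|P_net| = 0.95·5.67×10⁻⁸·0.009852·1.080×10⁸.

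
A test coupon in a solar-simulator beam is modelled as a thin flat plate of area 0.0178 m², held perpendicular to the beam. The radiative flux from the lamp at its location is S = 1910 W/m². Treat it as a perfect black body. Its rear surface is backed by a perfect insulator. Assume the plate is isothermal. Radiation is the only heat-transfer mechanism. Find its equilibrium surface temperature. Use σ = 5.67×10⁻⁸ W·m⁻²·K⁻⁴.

T ≈ 428 K

At equilibrium, absorbed power = emitted power.
Absorbing cross-section = A = 0.01780 m²; emitting surface = A = 0.01780 m² (ratio 1).
S·A_cross = εσ·A_surf·T⁴  ⇒  T⁴ = S/(1σ).
T⁴ = 1.00·1910/(1·5.67×10⁻⁸) = 3.369×10¹⁰ K⁴.
T = (3.369×10¹⁰)^(1/4).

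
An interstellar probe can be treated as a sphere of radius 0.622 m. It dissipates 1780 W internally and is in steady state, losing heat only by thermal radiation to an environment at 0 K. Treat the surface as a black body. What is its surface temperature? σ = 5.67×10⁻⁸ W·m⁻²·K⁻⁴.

Steady state: internal power = radiated power, P = εσA T⁴.
Radiating area A = 4πr² = 4.862 m².
T⁴ = P/(εσA) = 1780/(1.0·5.67×10⁻⁸·4.862) = 6.457×10⁹ K⁴.
T = (6.457×10⁹)^(1/4).

T ≈ 283 K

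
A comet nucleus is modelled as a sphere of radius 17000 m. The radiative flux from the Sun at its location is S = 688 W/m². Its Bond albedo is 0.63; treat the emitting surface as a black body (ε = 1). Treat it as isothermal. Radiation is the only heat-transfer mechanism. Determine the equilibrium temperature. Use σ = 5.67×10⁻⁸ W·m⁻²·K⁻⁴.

T ≈ 183 K

At equilibrium, absorbed power = emitted power.
Absorbing cross-section = πr² = 9.079×10⁸ m²; emitting surface = 4πr² = 3.632×10⁹ m² (ratio 4).
(1−a)S·A_cross = εσ·A_surf·T⁴  ⇒  T⁴ = (1−a)S/(4σ).
T⁴ = 0.370·688/(4·5.67×10⁻⁸) = 1.122×10⁹ K⁴.
T = (1.122×10⁹)^(1/4).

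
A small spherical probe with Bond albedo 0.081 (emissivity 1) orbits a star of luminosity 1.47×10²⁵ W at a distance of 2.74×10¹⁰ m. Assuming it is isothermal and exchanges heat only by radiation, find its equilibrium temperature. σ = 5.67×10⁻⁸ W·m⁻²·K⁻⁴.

First find the stellar flux at distance d: S = L/(4πd²) = 1.47×10²⁵/(4π·(2.74×10¹⁰)²) = 1558 W/m².
For an isothermal sphere, absorbed (1−a)S·πr² = emitted σ·4πr²·T⁴, so T⁴ = (1−a)S/(4σ).
T⁴ = 0.919·1558/(4·5.67×10⁻⁸) = 6.314×10⁹ K⁴.

T ≈ 282 K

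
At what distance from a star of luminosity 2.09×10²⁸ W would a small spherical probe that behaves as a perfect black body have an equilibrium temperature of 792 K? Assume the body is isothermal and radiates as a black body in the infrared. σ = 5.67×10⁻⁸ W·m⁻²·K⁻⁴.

For an isothermal black-emitting sphere, (1−a)S·πr² = σ·4πr²·T⁴ ⇒ S = 4σT⁴/(1−a).
S = 4·5.67×10⁻⁸·(792)⁴/1.00 = 89240 W/m².
Flux falls as S = L/(4πd²), so d = √(L/(4πS)) = √(2.09×10²⁸/(4π·89240)).

d ≈ 1.37×10¹¹ m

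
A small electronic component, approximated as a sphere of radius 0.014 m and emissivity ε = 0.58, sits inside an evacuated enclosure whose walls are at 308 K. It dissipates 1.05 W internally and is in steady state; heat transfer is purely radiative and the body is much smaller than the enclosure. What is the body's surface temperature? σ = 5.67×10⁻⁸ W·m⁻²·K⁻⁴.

T ≈ 385 K

For a small grey body in a large enclosure, net radiated power = εσA(T⁴ − T_w⁴).
Steady state: P = εσA(T⁴ − T_w⁴) with A = 4πr² = 0.002463 m².
T⁴ = P/(εσA) + T_w⁴ = 1.05/(0.58·5.67×10⁻⁸·0.002463) + (308)⁴
    = 1.296×10¹⁰ + 8.999×10⁹ = 2.196×10¹⁰ K⁴.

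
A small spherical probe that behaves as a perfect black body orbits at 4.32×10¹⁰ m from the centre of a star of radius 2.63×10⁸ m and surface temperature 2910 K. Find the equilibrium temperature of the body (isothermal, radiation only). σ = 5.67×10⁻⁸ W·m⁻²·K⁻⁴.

T ≈ 161 K

The star's surface emits σT_*⁴; at distance d the flux is S = σT_*⁴(R_*/d)².
S = 5.67×10⁻⁸·(2910)⁴·(2.63×10⁸/4.32×10¹⁰)² = 150.7 W/m².
For an isothermal sphere T⁴ = (1−a)S/(4σ) = 6.644×10⁸ K⁴.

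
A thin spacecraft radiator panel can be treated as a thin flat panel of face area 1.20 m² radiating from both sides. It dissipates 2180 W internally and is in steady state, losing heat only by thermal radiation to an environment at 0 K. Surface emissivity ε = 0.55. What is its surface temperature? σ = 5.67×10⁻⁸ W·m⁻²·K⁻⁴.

Steady state: internal power = radiated power, P = εσA T⁴.
Radiating area A = 2·1.20 = 2.400 m².
T⁴ = P/(εσA) = 2180/(0.55·5.67×10⁻⁸·2.400) = 2.913×10¹⁰ K⁴.
T = (2.913×10¹⁰)^(1/4).

T ≈ 413 K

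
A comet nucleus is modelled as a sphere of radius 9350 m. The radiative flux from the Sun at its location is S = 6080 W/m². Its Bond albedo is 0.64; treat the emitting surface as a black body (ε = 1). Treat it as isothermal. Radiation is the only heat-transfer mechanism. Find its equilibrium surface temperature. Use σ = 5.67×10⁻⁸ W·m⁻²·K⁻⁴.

T ≈ 313 K

At equilibrium, absorbed power = emitted power.
Absorbing cross-section = πr² = 2.746×10⁸ m²; emitting surface = 4πr² = 1.099×10⁹ m² (ratio 4).
(1−a)S·A_cross = εσ·A_surf·T⁴  ⇒  T⁴ = (1−a)S/(4σ).
T⁴ = 0.360·6080/(4·5.67×10⁻⁸) = 9.651×10⁹ K⁴.
T = (9.651×10⁹)^(1/4).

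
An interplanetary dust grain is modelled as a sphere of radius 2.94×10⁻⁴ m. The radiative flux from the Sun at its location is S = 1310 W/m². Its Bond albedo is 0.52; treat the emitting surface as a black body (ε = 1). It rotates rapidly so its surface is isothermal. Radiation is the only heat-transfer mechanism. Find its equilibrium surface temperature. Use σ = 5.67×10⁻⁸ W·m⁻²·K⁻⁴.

T ≈ 229 K

At equilibrium, absorbed power = emitted power.
Absorbing cross-section = πr² = 2.715×10⁻⁷ m²; emitting surface = 4πr² = 1.086×10⁻⁶ m² (ratio 4).
(1−a)S·A_cross = εσ·A_surf·T⁴  ⇒  T⁴ = (1−a)S/(4σ).
T⁴ = 0.480·1310/(4·5.67×10⁻⁸) = 2.772×10⁹ K⁴.
T = (2.772×10⁹)^(1/4).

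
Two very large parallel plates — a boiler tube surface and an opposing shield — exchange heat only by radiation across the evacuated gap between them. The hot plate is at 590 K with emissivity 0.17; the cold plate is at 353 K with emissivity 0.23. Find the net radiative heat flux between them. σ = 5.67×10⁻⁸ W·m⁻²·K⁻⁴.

For two infinite grey parallel plates, q = σ(T₁⁴ − T₂⁴)/(1/ε₁ + 1/ε₂ − 1).
T₁⁴ − T₂⁴ = 1.212×10¹¹ − 1.553×10¹⁰ = 1.056×10¹¹ K⁴.
1/ε₁ + 1/ε₂ − 1 = 5.882 + 4.348 − 1 = 9.230.
q = 5.67×10⁻⁸ × 1.056×10¹¹ / 9.230.

q ≈ 649 W/m²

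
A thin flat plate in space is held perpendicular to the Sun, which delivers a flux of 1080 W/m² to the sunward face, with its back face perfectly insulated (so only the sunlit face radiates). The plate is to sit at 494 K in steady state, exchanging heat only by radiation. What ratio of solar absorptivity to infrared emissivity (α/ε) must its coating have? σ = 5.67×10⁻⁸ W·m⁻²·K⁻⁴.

Balance: αS·A = εσ·1A·T⁴ ⇒ α/ε = σT⁴/S.
α/ε = 5.67×10⁻⁸·(494)⁴/1080 = 5.67×10⁻⁸·5.955×10¹⁰/1080.

α/ε ≈ 3.13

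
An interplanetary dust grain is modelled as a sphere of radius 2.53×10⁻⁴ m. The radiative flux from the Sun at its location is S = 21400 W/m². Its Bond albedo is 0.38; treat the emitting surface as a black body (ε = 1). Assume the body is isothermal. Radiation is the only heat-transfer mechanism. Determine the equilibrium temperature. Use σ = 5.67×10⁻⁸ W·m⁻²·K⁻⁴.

T ≈ 492 K

At equilibrium, absorbed power = emitted power.
Absorbing cross-section = πr² = 2.011×10⁻⁷ m²; emitting surface = 4πr² = 8.044×10⁻⁷ m² (ratio 4).
(1−a)S·A_cross = εσ·A_surf·T⁴  ⇒  T⁴ = (1−a)S/(4σ).
T⁴ = 0.620·21400/(4·5.67×10⁻⁸) = 5.850×10¹⁰ K⁴.
T = (5.850×10¹⁰)^(1/4).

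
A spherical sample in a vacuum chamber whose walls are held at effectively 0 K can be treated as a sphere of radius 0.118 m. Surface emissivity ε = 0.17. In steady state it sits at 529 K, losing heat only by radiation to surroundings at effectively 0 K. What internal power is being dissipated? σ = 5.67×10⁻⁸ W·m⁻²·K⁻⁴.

Steady state: P = εσA T⁴.
A = 4πr² = 0.1750 m²; T⁴ = (529)⁴ = 7.831×10¹⁰ K⁴.
P = 0.17 × 5.67×10⁻⁸ × 0.1750 × 7.831×10¹⁰.

P ≈ 132 W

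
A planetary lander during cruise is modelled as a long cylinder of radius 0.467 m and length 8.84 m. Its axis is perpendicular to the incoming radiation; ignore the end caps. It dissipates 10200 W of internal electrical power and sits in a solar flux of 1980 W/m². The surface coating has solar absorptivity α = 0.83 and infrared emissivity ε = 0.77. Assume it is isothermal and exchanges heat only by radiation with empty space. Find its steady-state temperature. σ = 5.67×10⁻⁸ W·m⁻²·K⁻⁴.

At steady state, absorbed solar power + internal power = radiated power.
Absorbed: α·S·A_cross = 0.83·1980·8.257 = 13570 W (cross-section 2rL).
Total input = 13570 + 10200 = 23770 W.
Radiated: εσ·A_surf·T⁴ with A_surf = 2πrL = 25.94 m².
T⁴ = 23770/(0.77·5.67×10⁻⁸·25.94) = 2.099×10¹⁰ K⁴.

T ≈ 381 K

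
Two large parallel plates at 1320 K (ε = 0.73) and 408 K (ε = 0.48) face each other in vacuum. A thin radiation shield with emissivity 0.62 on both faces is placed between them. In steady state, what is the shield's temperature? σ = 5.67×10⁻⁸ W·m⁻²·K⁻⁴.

T_s ≈ 1150 K

In steady state the net flux on the hot side equals that on the cold side.
σ(T₁⁴−T_s⁴)/D₁ = σ(T_s⁴−T₂⁴)/D₂, with D₁ = 1/ε₁+1/ε_s−1 = 1.983, D₂ = 1/ε_s+1/ε₂−1 = 2.696.
Solve for T_s⁴: T_s⁴ = (D₂·T₁⁴ + D₁·T₂⁴)/(D₁+D₂) = 1.761×10¹² K⁴.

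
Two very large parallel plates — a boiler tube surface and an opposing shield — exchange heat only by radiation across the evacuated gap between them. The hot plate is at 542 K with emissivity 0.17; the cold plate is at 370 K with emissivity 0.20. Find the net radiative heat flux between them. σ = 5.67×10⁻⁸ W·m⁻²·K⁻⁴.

For two infinite grey parallel plates, q = σ(T₁⁴ − T₂⁴)/(1/ε₁ + 1/ε₂ − 1).
T₁⁴ − T₂⁴ = 8.630×10¹⁰ − 1.874×10¹⁰ = 6.756×10¹⁰ K⁴.
1/ε₁ + 1/ε₂ − 1 = 5.882 + 5.000 − 1 = 9.882.
q = 5.67×10⁻⁸ × 6.756×10¹⁰ / 9.882.

q ≈ 388 W/m²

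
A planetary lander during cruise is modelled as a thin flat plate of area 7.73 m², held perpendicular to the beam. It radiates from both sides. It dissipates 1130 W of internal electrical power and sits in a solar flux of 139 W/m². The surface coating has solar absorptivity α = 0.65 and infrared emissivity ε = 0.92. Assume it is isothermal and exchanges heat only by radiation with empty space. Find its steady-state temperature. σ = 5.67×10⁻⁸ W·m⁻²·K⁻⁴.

T ≈ 218 K

At steady state, absorbed solar power + internal power = radiated power.
Absorbed: α·S·A_cross = 0.65·139·7.730 = 698.4 W (cross-section A).
Total input = 698.4 + 1130 = 1828 W.
Radiated: εσ·A_surf·T⁴ with A_surf = 2A = 15.46 m².
T⁴ = 1828/(0.92·5.67×10⁻⁸·15.46) = 2.267×10⁹ K⁴.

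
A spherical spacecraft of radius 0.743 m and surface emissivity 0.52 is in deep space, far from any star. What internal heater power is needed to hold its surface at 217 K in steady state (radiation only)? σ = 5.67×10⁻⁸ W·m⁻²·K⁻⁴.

P = εσ·4πr²·T⁴.
4πr² = 6.937 m²; T⁴ = 2.217×10⁹ K⁴.
P = 0.52·5.67×10⁻⁸·6.937·2.217×10⁹.

P ≈ 454 W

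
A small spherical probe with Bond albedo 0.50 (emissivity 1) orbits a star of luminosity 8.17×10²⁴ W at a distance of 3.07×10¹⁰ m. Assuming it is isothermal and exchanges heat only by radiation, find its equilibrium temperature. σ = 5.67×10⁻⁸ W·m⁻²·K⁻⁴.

First find the stellar flux at distance d: S = L/(4πd²) = 8.17×10²⁴/(4π·(3.07×10¹⁰)²) = 689.8 W/m².
For an isothermal sphere, absorbed (1−a)S·πr² = emitted σ·4πr²·T⁴, so T⁴ = (1−a)S/(4σ).
T⁴ = 0.500·689.8/(4·5.67×10⁻⁸) = 1.521×10⁹ K⁴.

T ≈ 197 K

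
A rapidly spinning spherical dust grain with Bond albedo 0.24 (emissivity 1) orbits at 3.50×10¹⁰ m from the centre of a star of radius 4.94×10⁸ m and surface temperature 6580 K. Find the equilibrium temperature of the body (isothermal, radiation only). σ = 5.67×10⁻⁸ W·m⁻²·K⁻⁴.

The star's surface emits σT_*⁴; at distance d the flux is S = σT_*⁴(R_*/d)².
S = 5.67×10⁻⁸·(6580)⁴·(4.94×10⁸/3.50×10¹⁰)² = 21170 W/m².
For an isothermal sphere T⁴ = (1−a)S/(4σ) = 7.095×10¹⁰ K⁴.

T ≈ 516 K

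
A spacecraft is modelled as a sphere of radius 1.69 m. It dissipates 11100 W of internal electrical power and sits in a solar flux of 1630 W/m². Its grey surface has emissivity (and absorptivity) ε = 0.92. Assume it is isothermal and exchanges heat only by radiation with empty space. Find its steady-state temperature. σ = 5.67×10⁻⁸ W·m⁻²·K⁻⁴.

T ≈ 338 K

At steady state, absorbed solar power + internal power = radiated power.
Absorbed: α·S·A_cross = 0.92·1630·8.973 = 13460 W (cross-section πr²).
Total input = 13460 + 11100 = 24560 W.
Radiated: εσ·A_surf·T⁴ with A_surf = 4πr² = 35.89 m².
T⁴ = 24560/(0.92·5.67×10⁻⁸·35.89) = 1.312×10¹⁰ K⁴.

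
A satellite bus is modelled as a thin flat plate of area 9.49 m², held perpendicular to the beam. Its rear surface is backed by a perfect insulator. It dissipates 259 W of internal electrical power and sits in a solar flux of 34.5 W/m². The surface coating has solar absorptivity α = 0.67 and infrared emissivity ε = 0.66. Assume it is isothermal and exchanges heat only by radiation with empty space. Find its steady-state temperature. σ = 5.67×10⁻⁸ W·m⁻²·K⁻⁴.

At steady state, absorbed solar power + internal power = radiated power.
Absorbed: α·S·A_cross = 0.67·34.5·9.490 = 219.4 W (cross-section A).
Total input = 219.4 + 259 = 478.4 W.
Radiated: εσ·A_surf·T⁴ with A_surf = A = 9.490 m².
T⁴ = 478.4/(0.66·5.67×10⁻⁸·9.490) = 1.347×10⁹ K⁴.

T ≈ 192 K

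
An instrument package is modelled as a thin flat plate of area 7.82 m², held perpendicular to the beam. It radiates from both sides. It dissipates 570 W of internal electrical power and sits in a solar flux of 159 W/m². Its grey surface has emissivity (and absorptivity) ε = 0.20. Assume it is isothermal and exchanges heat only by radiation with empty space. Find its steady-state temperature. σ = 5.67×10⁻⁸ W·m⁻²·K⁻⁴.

At steady state, absorbed solar power + internal power = radiated power.
Absorbed: α·S·A_cross = 0.20·159·7.820 = 248.7 W (cross-section A).
Total input = 248.7 + 570 = 818.7 W.
Radiated: εσ·A_surf·T⁴ with A_surf = 2A = 15.64 m².
T⁴ = 818.7/(0.20·5.67×10⁻⁸·15.64) = 4.616×10⁹ K⁴.

T ≈ 261 K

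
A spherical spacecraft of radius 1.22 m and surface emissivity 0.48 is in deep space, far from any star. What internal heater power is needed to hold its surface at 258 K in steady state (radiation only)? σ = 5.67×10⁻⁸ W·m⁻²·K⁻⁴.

P = εσ·4πr²·T⁴.
4πr² = 18.70 m²; T⁴ = 4.431×10⁹ K⁴.
P = 0.48·5.67×10⁻⁸·18.70·4.431×10⁹.

P ≈ 2260 W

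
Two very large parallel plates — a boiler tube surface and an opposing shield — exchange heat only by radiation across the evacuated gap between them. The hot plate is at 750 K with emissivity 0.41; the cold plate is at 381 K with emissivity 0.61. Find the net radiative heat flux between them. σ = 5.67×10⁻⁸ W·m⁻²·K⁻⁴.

q ≈ 5440 W/m²

For two infinite grey parallel plates, q = σ(T₁⁴ − T₂⁴)/(1/ε₁ + 1/ε₂ − 1).
T₁⁴ − T₂⁴ = 3.164×10¹¹ − 2.107×10¹⁰ = 2.953×10¹¹ K⁴.
1/ε₁ + 1/ε₂ − 1 = 2.439 + 1.639 − 1 = 3.078.
q = 5.67×10⁻⁸ × 2.953×10¹¹ / 3.078.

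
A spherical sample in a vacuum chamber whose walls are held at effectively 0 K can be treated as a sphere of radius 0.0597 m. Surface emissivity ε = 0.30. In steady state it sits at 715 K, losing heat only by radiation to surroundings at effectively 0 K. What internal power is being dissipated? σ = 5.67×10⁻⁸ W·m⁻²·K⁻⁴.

P ≈ 199 W

Steady state: P = εσA T⁴.
A = 4πr² = 0.04479 m²; T⁴ = (715)⁴ = 2.614×10¹¹ K⁴.
P = 0.30 × 5.67×10⁻⁸ × 0.04479 × 2.614×10¹¹.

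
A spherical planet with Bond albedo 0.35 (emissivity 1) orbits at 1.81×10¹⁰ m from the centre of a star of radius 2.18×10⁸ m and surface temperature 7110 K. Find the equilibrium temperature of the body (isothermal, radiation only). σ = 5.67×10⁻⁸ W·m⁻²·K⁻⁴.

T ≈ 495 K

The star's surface emits σT_*⁴; at distance d the flux is S = σT_*⁴(R_*/d)².
S = 5.67×10⁻⁸·(7110)⁴·(2.18×10⁸/1.81×10¹⁰)² = 21020 W/m².
For an isothermal sphere T⁴ = (1−a)S/(4σ) = 6.024×10¹⁰ K⁴.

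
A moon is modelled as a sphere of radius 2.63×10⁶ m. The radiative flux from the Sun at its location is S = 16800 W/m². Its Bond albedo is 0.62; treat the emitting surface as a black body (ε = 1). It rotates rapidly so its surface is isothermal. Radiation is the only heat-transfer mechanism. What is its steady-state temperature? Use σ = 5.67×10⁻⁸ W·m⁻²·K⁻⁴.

T ≈ 410 K

At equilibrium, absorbed power = emitted power.
Absorbing cross-section = πr² = 2.173×10¹³ m²; emitting surface = 4πr² = 8.692×10¹³ m² (ratio 4).
(1−a)S·A_cross = εσ·A_surf·T⁴  ⇒  T⁴ = (1−a)S/(4σ).
T⁴ = 0.380·16800/(4·5.67×10⁻⁸) = 2.815×10¹⁰ K⁴.
T = (2.815×10¹⁰)^(1/4).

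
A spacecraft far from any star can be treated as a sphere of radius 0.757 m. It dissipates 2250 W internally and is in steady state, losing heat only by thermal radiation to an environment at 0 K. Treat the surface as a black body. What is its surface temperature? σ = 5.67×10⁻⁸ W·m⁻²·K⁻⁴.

Steady state: internal power = radiated power, P = εσA T⁴.
Radiating area A = 4πr² = 7.201 m².
T⁴ = P/(εσA) = 2250/(1.0·5.67×10⁻⁸·7.201) = 5.511×10⁹ K⁴.
T = (5.511×10⁹)^(1/4).

T ≈ 272 K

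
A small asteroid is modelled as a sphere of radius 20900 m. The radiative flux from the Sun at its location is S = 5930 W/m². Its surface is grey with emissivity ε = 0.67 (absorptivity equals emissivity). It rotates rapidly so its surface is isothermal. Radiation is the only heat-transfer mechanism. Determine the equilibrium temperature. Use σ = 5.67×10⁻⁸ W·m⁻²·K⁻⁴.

T ≈ 402 K

At equilibrium, absorbed power = emitted power.
Absorbing cross-section = πr² = 1.372×10⁹ m²; emitting surface = 4πr² = 5.489×10⁹ m² (ratio 4).
εS·A_cross = εσ·A_surf·T⁴  ⇒  T⁴ = S/(4σ)   (ε cancels).
T⁴ = 5930/(4·5.67×10⁻⁸) = 2.615×10¹⁰ K⁴.
T = (2.615×10¹⁰)^(1/4).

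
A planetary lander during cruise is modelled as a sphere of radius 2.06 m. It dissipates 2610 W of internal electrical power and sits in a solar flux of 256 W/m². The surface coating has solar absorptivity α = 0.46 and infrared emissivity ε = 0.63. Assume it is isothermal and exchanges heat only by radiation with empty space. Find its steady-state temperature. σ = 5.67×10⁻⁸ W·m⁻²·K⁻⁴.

At steady state, absorbed solar power + internal power = radiated power.
Absorbed: α·S·A_cross = 0.46·256·13.33 = 1570 W (cross-section πr²).
Total input = 1570 + 2610 = 4180 W.
Radiated: εσ·A_surf·T⁴ with A_surf = 4πr² = 53.33 m².
T⁴ = 4180/(0.63·5.67×10⁻⁸·53.33) = 2.194×10⁹ K⁴.

T ≈ 216 K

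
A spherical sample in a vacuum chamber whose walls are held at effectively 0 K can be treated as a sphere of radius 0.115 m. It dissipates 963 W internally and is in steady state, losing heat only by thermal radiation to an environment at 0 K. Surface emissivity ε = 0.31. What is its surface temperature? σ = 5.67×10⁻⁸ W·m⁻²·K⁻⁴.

T ≈ 758 K

Steady state: internal power = radiated power, P = εσA T⁴.
Radiating area A = 4πr² = 0.1662 m².
T⁴ = P/(εσA) = 963/(0.31·5.67×10⁻⁸·0.1662) = 3.297×10¹¹ K⁴.
T = (3.297×10¹¹)^(1/4).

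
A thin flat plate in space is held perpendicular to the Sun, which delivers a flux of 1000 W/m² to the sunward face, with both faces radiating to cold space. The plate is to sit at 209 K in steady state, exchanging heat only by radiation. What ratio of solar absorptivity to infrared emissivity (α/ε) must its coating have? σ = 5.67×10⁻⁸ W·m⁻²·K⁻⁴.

Balance: αS·A = εσ·2A·T⁴ ⇒ α/ε = 2σT⁴/S.
α/ε = 2·5.67×10⁻⁸·(209)⁴/1000 = 2·5.67×10⁻⁸·1.908×10⁹/1000.

α/ε ≈ 0.216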